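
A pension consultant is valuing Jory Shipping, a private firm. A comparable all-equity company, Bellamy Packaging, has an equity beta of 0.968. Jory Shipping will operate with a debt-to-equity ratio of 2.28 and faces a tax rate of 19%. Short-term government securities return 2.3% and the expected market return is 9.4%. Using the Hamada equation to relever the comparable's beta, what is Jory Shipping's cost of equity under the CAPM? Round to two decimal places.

21.87%

β_L = β_U × [1 + (1 − t)(D/E)] = 0.968 × [1 + (1 − 0.19) × 2.28]
    = 0.968 × [1 + 0.81 × 2.28] = 0.968 × 2.8468 = 2.7557
MRP = 9.4% − 2.3% = 7.10%
E(R) = R_f + β_L × MRP = 2.3% + 2.7557 × 7.1% = 21.87%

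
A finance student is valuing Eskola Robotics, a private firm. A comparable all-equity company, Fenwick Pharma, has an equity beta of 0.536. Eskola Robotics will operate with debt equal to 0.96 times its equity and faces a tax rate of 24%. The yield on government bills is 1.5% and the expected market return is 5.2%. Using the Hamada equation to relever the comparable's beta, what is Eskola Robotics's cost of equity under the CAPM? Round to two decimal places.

4.93%

β_L = β_U × [1 + (1 − t)(D/E)] = 0.536 × [1 + (1 − 0.24) × 0.96]
    = 0.536 × [1 + 0.76 × 0.96] = 0.536 × 1.7296 = 0.9271
MRP = 5.2% − 1.5% = 3.70%
E(R) = R_f + β_L × MRP = 1.5% + 0.9271 × 3.7% = 4.93%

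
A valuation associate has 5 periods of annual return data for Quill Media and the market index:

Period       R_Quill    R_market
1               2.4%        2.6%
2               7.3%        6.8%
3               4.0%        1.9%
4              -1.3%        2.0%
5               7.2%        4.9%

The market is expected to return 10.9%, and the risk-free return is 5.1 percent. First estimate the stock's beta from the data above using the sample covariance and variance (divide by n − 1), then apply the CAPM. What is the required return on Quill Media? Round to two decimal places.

12.93%

Mean R_i = (2.4 + 7.3 + 4.0 − 1.3 + 7.2) / 5 = 3.9200%
Mean R_m = (2.6 + 6.8 + 1.9 + 2.0 + 4.9) / 5 = 3.6400%
Σ(R_i − R̄_i)(R_m − R̄_m) = 24.8160  ⇒  Cov = 24.8160 / 4 = 6.2040
Σ(R_m − R̄_m)² = 18.3720  ⇒  Var(R_m) = 18.3720 / 4 = 4.5930
β = Cov / Var(R_m) = 6.2040 / 4.5930 = 1.3508
MRP = 10.9% − 5.1% = 5.80%
E(R) = R_f + β × MRP = 5.1% + 1.3508 × 5.8% = 12.93%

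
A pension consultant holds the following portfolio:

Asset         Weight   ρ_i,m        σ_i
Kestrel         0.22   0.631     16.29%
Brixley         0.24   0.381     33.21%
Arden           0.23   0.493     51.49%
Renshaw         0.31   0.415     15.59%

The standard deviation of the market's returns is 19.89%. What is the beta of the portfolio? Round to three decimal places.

β_Kestrel = 0.631 × 16.29% / 19.89% = 0.5168
β_Brixley = 0.381 × 33.21% / 19.89% = 0.6361
β_Arden = 0.493 × 51.49% / 19.89% = 1.2762
β_Renshaw = 0.415 × 15.59% / 19.89% = 0.3253
β_P = Σ w_i β_i = 0.22×0.5168 + 0.24×0.6361 + 0.23×1.2762 + 0.31×0.3253 = 0.6607

0.661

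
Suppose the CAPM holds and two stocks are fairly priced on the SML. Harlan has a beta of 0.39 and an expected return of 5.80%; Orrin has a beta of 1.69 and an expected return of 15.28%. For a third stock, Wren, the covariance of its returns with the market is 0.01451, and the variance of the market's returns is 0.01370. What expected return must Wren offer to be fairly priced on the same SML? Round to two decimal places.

10.68%

MRP = (15.28% − 5.80%) / (1.69 − 0.39) = 7.2923%
R_f = 5.80% − 0.39 × 7.2923% = 2.9560%
β_Wren = Cov / Var(R_m) = 0.01451 / 0.01370 = 1.0591
E(R_Wren) = R_f + β × MRP = 2.9560% + 1.0591 × 7.2923% = 10.68%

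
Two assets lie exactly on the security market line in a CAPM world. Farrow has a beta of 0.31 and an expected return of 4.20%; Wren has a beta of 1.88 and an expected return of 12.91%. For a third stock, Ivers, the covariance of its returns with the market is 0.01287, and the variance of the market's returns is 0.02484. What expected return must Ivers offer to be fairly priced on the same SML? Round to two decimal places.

5.35%

MRP = (12.91% − 4.20%) / (1.88 − 0.31) = 5.5478%
R_f = 4.20% − 0.31 × 5.5478% = 2.4802%
β_Ivers = Cov / Var(R_m) = 0.01287 / 0.02484 = 0.5181
E(R_Ivers) = R_f + β × MRP = 2.4802% + 0.5181 × 5.5478% = 5.35%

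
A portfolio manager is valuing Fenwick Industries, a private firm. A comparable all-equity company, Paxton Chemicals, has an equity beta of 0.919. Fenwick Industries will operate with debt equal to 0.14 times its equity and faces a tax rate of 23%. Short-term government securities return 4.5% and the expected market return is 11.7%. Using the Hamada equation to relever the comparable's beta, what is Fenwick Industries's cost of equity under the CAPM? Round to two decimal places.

β_L = β_U × [1 + (1 − t)(D/E)] = 0.919 × [1 + (1 − 0.23) × 0.14]
    = 0.919 × [1 + 0.77 × 0.14] = 0.919 × 1.1078 = 1.0181
MRP = 11.7% − 4.5% = 7.20%
E(R) = R_f + β_L × MRP = 4.5% + 1.0181 × 7.2% = 11.83%

11.83%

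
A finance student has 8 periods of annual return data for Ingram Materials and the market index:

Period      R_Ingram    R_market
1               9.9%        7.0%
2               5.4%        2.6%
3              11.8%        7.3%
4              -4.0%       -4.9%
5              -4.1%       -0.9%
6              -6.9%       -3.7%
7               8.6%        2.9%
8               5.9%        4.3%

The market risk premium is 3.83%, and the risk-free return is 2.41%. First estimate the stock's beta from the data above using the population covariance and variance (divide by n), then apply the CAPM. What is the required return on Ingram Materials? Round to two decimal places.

Mean R_i = (9.9 + 5.4 + 11.8 − 4.0 − 4.1 − 6.9 + 8.6 + 5.9) / 8 = 3.3250%
Mean R_m = (7.0 + 2.6 + 7.3 − 4.9 − 0.9 − 3.7 + 2.9 + 4.3) / 8 = 1.8250%
Σ(R_i − R̄_i)(R_m − R̄_m) = 220.0650  ⇒  Cov = 220.0650 / 8 = 27.5081
Σ(R_m − R̄_m)² = 147.8150  ⇒  Var(R_m) = 147.8150 / 8 = 18.4769
β = Cov / Var(R_m) = 27.5081 / 18.4769 = 1.4888
E(R) = R_f + β × MRP = 2.41% + 1.4888 × 3.83% = 8.11%

8.11%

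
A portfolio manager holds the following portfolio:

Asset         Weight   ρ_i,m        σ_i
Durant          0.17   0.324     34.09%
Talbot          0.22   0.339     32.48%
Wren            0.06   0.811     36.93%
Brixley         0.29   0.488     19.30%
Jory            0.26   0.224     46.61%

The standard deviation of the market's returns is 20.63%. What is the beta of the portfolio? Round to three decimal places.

β_Durant = 0.324 × 34.09% / 20.63% = 0.5354
β_Talbot = 0.339 × 32.48% / 20.63% = 0.5337
β_Wren = 0.811 × 36.93% / 20.63% = 1.4518
β_Brixley = 0.488 × 19.30% / 20.63% = 0.4565
β_Jory = 0.224 × 46.61% / 20.63% = 0.5061
β_P = Σ w_i β_i = 0.17×0.5354 + 0.22×0.5337 + 0.06×1.4518 + 0.29×0.4565 + 0.26×0.5061 = 0.5595

0.560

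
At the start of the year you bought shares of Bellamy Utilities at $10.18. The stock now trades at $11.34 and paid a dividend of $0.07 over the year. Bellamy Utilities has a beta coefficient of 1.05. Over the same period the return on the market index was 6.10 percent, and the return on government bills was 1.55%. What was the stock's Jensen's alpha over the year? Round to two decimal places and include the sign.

+5.76%

Realised HPR = (P1 + D1 − P0) / P0 = (11.34 + 0.07 − 10.18) / 10.18 = 1.23 / 10.18 = 12.0825%
MRP = 6.10% − 1.55% = 4.55%
CAPM required = R_f + β·MRP = 1.55% + 1.05 × 4.55% = 6.3275%
α = realised − required = 12.0825% − 6.3275% = +5.76%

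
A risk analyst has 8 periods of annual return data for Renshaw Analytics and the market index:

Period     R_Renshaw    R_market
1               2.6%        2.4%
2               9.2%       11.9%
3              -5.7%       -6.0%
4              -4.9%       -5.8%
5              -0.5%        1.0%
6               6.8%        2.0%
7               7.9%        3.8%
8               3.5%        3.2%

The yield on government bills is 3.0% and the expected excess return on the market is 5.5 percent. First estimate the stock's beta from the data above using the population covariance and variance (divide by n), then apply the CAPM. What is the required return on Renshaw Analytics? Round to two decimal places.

Mean R_i = (2.6 + 9.2 − 5.7 − 4.9 − 0.5 + 6.8 + 7.9 + 3.5) / 8 = 2.3625%
Mean R_m = (2.4 + 11.9 − 6.0 − 5.8 + 1.0 + 2.0 + 3.8 + 3.2) / 8 = 1.5625%
Σ(R_i − R̄_i)(R_m − R̄_m) = 203.1288  ⇒  Cov = 203.1288 / 8 = 25.3911
Σ(R_m − R̄_m)² = 227.1588  ⇒  Var(R_m) = 227.1588 / 8 = 28.3949
β = Cov / Var(R_m) = 25.3911 / 28.3949 = 0.8942
E(R) = R_f + β × MRP = 3.0% + 0.8942 × 5.5% = 7.92%

7.92%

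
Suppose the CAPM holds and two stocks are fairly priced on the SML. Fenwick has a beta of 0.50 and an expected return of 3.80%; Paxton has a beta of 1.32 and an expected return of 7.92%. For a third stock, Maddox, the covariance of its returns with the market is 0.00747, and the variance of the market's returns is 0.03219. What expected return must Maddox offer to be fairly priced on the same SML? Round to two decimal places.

MRP = (7.92% − 3.80%) / (1.32 − 0.50) = 5.0244%
R_f = 3.80% − 0.50 × 5.0244% = 1.2878%
β_Maddox = Cov / Var(R_m) = 0.00747 / 0.03219 = 0.2321
E(R_Maddox) = R_f + β × MRP = 1.2878% + 0.2321 × 5.0244% = 2.45%

2.45%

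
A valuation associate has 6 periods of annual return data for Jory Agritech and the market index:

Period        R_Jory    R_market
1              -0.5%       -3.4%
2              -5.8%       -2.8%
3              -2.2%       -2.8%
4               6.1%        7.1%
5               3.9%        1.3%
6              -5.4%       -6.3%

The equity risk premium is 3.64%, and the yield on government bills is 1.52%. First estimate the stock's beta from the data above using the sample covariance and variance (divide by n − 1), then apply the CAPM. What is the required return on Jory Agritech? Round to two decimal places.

4.86%

Mean R_i = (-0.5 − 5.8 − 2.2 + 6.1 + 3.9 − 5.4) / 6 = -0.6500%
Mean R_m = (-3.4 − 2.8 − 2.8 + 7.1 + 1.3 − 6.3) / 6 = -1.1500%
Σ(R_i − R̄_i)(R_m − R̄_m) = 102.0150  ⇒  Cov = 102.0150 / 5 = 20.4030
Σ(R_m − R̄_m)² = 111.0950  ⇒  Var(R_m) = 111.0950 / 5 = 22.2190
β = Cov / Var(R_m) = 20.4030 / 22.2190 = 0.9183
E(R) = R_f + β × MRP = 1.52% + 0.9183 × 3.64% = 4.86%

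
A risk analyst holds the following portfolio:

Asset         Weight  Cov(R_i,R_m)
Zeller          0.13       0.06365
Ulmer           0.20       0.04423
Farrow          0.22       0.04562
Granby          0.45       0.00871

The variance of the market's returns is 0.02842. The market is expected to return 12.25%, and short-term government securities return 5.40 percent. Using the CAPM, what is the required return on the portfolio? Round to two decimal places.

12.89%

β_Zeller = 0.06365 / 0.02842 = 2.2396
β_Ulmer = 0.04423 / 0.02842 = 1.5563
β_Farrow = 0.04562 / 0.02842 = 1.6052
β_Granby = 0.00871 / 0.02842 = 0.3065
β_P = Σ w_i β_i = 0.13×2.2396 + 0.20×1.5563 + 0.22×1.6052 + 0.45×0.3065 = 1.0935
MRP = 12.25% − 5.40% = 6.85%
E(R_P) = R_f + β_P × MRP = 5.40% + 1.0935 × 6.85% = 12.89%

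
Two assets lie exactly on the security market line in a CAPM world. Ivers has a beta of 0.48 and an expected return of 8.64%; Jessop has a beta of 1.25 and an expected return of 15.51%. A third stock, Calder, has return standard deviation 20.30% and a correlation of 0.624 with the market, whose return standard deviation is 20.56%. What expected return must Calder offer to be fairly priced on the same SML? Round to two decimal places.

MRP = (15.51% − 8.64%) / (1.25 − 0.48) = 8.9221%
R_f = 8.64% − 0.48 × 8.9221% = 4.3574%
β_Calder = ρ·σ_i/σ_m = 0.624 × 20.30 / 20.56 = 0.6161
E(R_Calder) = R_f + β × MRP = 4.3574% + 0.6161 × 8.9221% = 9.85%

9.85%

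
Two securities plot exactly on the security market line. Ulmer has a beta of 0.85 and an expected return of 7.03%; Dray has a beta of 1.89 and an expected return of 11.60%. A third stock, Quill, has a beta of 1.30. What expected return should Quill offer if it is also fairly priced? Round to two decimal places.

MRP (SML slope) = (11.60% − 7.03%) / (1.89 − 0.85) = 4.57% / 1.04 = 4.3942%
R_f (intercept) = 7.03% − 0.85 × 4.3942% = 3.2949%
E(R_Quill) = R_f + β × MRP = 3.2949% + 1.30 × 4.3942% = 9.01%

9.01%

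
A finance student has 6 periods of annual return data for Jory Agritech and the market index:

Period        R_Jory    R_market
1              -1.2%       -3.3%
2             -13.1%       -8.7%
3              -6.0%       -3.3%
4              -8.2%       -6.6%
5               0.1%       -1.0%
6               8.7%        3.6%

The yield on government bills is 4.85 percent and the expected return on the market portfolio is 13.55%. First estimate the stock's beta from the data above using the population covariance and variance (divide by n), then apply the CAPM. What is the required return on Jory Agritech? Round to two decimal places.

19.80%

Mean R_i = (-1.2 − 13.1 − 6.0 − 8.2 + 0.1 + 8.7) / 6 = -3.2833%
Mean R_m = (-3.3 − 8.7 − 3.3 − 6.6 − 1.0 + 3.6) / 6 = -3.2167%
Σ(R_i − R̄_i)(R_m − R̄_m) = 159.7017  ⇒  Cov = 159.7017 / 6 = 26.6170
Σ(R_m − R̄_m)² = 92.9083  ⇒  Var(R_m) = 92.9083 / 6 = 15.4847
β = Cov / Var(R_m) = 26.6170 / 15.4847 = 1.7189
MRP = 13.55% − 4.85% = 8.70%
E(R) = R_f + β × MRP = 4.85% + 1.7189 × 8.70% = 19.80%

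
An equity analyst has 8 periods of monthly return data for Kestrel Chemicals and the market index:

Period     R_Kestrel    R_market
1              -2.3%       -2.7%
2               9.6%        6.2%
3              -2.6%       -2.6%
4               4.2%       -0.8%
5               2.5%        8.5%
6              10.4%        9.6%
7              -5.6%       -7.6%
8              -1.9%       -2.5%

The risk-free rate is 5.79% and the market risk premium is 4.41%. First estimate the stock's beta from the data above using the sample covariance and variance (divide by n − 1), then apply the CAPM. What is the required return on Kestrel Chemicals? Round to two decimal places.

Mean R_i = (-2.3 + 9.6 − 2.6 + 4.2 + 2.5 + 10.4 − 5.6 − 1.9) / 8 = 1.7875%
Mean R_m = (-2.7 + 6.2 − 2.6 − 0.8 + 8.5 + 9.6 − 7.6 − 2.5) / 8 = 1.0125%
Σ(R_i − R̄_i)(R_m − R̄_m) = 223.0513  ⇒  Cov = 223.0513 / 7 = 31.8645
Σ(R_m − R̄_m)² = 273.3488  ⇒  Var(R_m) = 273.3488 / 7 = 39.0498
β = Cov / Var(R_m) = 31.8645 / 39.0498 = 0.8160
E(R) = R_f + β × MRP = 5.79% + 0.8160 × 4.41% = 9.39%

9.39%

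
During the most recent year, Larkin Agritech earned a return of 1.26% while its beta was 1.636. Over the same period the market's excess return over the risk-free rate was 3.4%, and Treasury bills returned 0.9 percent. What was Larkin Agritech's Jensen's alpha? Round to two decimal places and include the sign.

CAPM benchmark = R_f + β(R_m − R_f) = 0.9% + 1.636 × 3.4% = 6.4624%
α = actual − benchmark = 1.26% − 6.4624% = -5.20%

-5.20%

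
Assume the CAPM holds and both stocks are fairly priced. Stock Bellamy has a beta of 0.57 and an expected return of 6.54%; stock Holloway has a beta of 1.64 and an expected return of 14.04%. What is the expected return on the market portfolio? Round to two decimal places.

Both satisfy E(R) = R_f + β·MRP, so the slope of the SML is
MRP = (14.04% − 6.54%) / (1.64 − 0.57) = 7.50% / 1.07 = 7.0093%
R_f = E(R_Bellamy) − β_Bellamy·MRP = 6.54% − 0.57 × 7.0093% = 2.5447%
E(R_m) = R_f + MRP = 2.5447% + 7.0093% = 9.55%

9.55%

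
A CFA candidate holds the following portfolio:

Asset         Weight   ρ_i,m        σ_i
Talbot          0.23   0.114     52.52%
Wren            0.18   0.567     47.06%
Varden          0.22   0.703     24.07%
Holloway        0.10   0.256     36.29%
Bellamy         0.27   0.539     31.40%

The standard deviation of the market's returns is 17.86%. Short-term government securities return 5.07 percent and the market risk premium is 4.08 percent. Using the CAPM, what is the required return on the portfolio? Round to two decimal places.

8.59%

β_Talbot = 0.114 × 52.52% / 17.86% = 0.3352
β_Wren = 0.567 × 47.06% / 17.86% = 1.4940
β_Varden = 0.703 × 24.07% / 17.86% = 0.9474
β_Holloway = 0.256 × 36.29% / 17.86% = 0.5202
β_Bellamy = 0.539 × 31.40% / 17.86% = 0.9476
β_P = Σ w_i β_i = 0.23×0.3352 + 0.18×1.4940 + 0.22×0.9474 + 0.10×0.5202 + 0.27×0.9476 = 0.8623
E(R_P) = R_f + β_P × MRP = 5.07% + 0.8623 × 4.08% = 8.59%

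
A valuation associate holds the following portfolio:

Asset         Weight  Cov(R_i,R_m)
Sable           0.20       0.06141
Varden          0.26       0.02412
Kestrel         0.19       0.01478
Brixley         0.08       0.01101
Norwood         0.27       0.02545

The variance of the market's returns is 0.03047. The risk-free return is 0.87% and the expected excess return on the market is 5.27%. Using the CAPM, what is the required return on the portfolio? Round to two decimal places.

β_Sable = 0.06141 / 0.03047 = 2.0154
β_Varden = 0.02412 / 0.03047 = 0.7916
β_Kestrel = 0.01478 / 0.03047 = 0.4851
β_Brixley = 0.01101 / 0.03047 = 0.3613
β_Norwood = 0.02545 / 0.03047 = 0.8352
β_P = Σ w_i β_i = 0.20×2.0154 + 0.26×0.7916 + 0.19×0.4851 + 0.08×0.3613 + 0.27×0.8352 = 0.9555
E(R_P) = R_f + β_P × MRP = 0.87% + 0.9555 × 5.27% = 5.91%

5.91%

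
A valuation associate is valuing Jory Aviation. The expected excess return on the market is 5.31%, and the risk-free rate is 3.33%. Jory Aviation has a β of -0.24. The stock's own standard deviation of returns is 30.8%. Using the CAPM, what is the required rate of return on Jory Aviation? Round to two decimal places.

2.06%

E(R) = R_f + β × MRP = 3.33% + -0.24 × 5.31% = 2.06%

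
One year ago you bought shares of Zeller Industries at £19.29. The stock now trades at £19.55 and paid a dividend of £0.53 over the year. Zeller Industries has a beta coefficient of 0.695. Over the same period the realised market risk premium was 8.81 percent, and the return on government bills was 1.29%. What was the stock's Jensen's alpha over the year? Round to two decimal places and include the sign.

-3.32%

Realised HPR = (P1 + D1 − P0) / P0 = (19.55 + 0.53 − 19.29) / 19.29 = 0.79 / 19.29 = 4.0954%
CAPM required = R_f + β·MRP = 1.29% + 0.695 × 8.81% = 7.41295%
α = realised − required = 4.0954% − 7.41295% = -3.32%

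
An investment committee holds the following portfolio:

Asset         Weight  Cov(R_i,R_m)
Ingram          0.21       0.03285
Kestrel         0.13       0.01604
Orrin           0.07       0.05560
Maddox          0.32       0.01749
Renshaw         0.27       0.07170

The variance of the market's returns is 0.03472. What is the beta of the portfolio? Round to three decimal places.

1.090

β_Ingram = 0.03285 / 0.03472 = 0.9461
β_Kestrel = 0.01604 / 0.03472 = 0.4620
β_Orrin = 0.05560 / 0.03472 = 1.6014
β_Maddox = 0.01749 / 0.03472 = 0.5037
β_Renshaw = 0.07170 / 0.03472 = 2.0651
β_P = Σ w_i β_i = 0.21×0.9461 + 0.13×0.4620 + 0.07×1.6014 + 0.32×0.5037 + 0.27×2.0651 = 1.0896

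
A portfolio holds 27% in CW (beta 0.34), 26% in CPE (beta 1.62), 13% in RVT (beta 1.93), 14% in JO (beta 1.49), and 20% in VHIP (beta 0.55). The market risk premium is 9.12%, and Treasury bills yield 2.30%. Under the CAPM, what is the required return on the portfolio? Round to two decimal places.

β_P = Σ w_i β_i = 0.27×0.34 + 0.26×1.62 + 0.13×1.93 + 0.14×1.49 + 0.20×0.55 = 1.0825
E(R_P) = R_f + β_P × MRP = 2.30% + 1.0825 × 9.12% = 12.17%

12.17%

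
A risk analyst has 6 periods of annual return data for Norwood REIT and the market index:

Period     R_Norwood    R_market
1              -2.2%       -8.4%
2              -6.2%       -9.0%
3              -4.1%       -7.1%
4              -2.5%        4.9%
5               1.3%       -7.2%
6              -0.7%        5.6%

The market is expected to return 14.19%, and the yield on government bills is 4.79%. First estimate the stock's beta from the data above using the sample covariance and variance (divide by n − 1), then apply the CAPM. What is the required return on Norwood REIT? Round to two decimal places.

5.87%

Mean R_i = (-2.2 − 6.2 − 4.1 − 2.5 + 1.3 − 0.7) / 6 = -2.4000%
Mean R_m = (-8.4 − 9.0 − 7.1 + 4.9 − 7.2 + 5.6) / 6 = -3.5333%
Σ(R_i − R̄_i)(R_m − R̄_m) = 26.9800  ⇒  Cov = 26.9800 / 5 = 5.3960
Σ(R_m − R̄_m)² = 234.2733  ⇒  Var(R_m) = 234.2733 / 5 = 46.8547
β = Cov / Var(R_m) = 5.3960 / 46.8547 = 0.1152
MRP = 14.19% − 4.79% = 9.40%
E(R) = R_f + β × MRP = 4.79% + 0.1152 × 9.40% = 5.87%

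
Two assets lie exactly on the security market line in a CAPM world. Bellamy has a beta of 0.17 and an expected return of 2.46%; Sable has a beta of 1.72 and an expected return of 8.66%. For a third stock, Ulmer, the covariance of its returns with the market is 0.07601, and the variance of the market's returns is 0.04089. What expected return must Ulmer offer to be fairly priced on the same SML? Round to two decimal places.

MRP = (8.66% − 2.46%) / (1.72 − 0.17) = 4.0000%
R_f = 2.46% − 0.17 × 4.0000% = 1.7800%
β_Ulmer = Cov / Var(R_m) = 0.07601 / 0.04089 = 1.8589
E(R_Ulmer) = R_f + β × MRP = 1.7800% + 1.8589 × 4.0000% = 9.22%

9.22%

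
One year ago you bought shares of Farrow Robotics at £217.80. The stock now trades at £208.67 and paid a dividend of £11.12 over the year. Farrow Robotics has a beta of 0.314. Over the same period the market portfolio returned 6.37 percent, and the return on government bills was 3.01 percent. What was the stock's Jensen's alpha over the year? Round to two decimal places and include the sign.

-3.15%

Realised HPR = (P1 + D1 − P0) / P0 = (208.67 + 11.12 − 217.80) / 217.80 = 1.99 / 217.80 = 0.9137%
MRP = 6.37% − 3.01% = 3.36%
CAPM required = R_f + β·MRP = 3.01% + 0.314 × 3.36% = 4.06504%
α = realised − required = 0.9137% − 4.06504% = -3.15%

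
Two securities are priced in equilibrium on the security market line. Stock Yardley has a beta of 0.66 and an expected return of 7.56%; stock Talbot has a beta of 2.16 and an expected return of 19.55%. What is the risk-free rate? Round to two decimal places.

Both satisfy E(R) = R_f + β·MRP, so the slope of the SML is
MRP = (19.55% − 7.56%) / (2.16 − 0.66) = 11.99% / 1.50 = 7.9933%
R_f = E(R_Yardley) − β_Yardley·MRP = 7.56% − 0.66 × 7.9933% = 2.2844%

2.28%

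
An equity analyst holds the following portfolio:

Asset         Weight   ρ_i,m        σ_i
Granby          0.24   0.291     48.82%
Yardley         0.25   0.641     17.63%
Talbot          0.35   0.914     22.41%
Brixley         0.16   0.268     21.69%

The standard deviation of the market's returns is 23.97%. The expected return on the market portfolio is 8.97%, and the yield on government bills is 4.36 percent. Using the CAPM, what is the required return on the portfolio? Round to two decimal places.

β_Granby = 0.291 × 48.82% / 23.97% = 0.5927
β_Yardley = 0.641 × 17.63% / 23.97% = 0.4715
β_Talbot = 0.914 × 22.41% / 23.97% = 0.8545
β_Brixley = 0.268 × 21.69% / 23.97% = 0.2425
β_P = Σ w_i β_i = 0.24×0.5927 + 0.25×0.4715 + 0.35×0.8545 + 0.16×0.2425 = 0.5980
MRP = 8.97% − 4.36% = 4.61%
E(R_P) = R_f + β_P × MRP = 4.36% + 0.5980 × 4.61% = 7.12%

7.12%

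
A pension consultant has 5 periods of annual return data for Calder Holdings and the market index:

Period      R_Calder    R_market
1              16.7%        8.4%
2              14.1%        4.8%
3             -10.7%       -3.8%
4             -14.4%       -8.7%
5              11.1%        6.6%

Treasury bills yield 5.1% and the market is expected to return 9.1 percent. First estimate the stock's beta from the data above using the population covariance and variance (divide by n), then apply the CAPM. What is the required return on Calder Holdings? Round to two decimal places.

12.90%

Mean R_i = (16.7 + 14.1 − 10.7 − 14.4 + 11.1) / 5 = 3.3600%
Mean R_m = (8.4 + 4.8 − 3.8 − 8.7 + 6.6) / 5 = 1.4600%
Σ(R_i − R̄_i)(R_m − R̄_m) = 422.6320  ⇒  Cov = 422.6320 / 5 = 84.5264
Σ(R_m − R̄_m)² = 216.6320  ⇒  Var(R_m) = 216.6320 / 5 = 43.3264
β = Cov / Var(R_m) = 84.5264 / 43.3264 = 1.9509
MRP = 9.1% − 5.1% = 4.00%
E(R) = R_f + β × MRP = 5.1% + 1.9509 × 4.0% = 12.90%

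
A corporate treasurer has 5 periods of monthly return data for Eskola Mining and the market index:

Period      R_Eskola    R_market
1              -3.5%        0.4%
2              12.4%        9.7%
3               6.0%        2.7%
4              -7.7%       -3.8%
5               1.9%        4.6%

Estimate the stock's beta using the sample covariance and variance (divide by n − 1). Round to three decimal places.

Mean R_i = (-3.5 + 12.4 + 6.0 − 7.7 + 1.9) / 5 = 1.8200%
Mean R_m = (0.4 + 9.7 + 2.7 − 3.8 + 4.6) / 5 = 2.7200%
Σ(R_i − R̄_i)(R_m − R̄_m) = 148.3280  ⇒  Cov = 148.3280 / 4 = 37.0820
Σ(R_m − R̄_m)² = 100.1480  ⇒  Var(R_m) = 100.1480 / 4 = 25.0370
β = Cov / Var(R_m) = 37.0820 / 25.0370 = 1.4811

1.481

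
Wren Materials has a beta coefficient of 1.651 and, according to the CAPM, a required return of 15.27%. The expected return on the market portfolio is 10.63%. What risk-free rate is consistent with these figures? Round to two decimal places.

E(R) = R_f + β(E(R_m) − R_f) = R_f(1 − β) + β·E(R_m)
15.27% = R_f × (1 − 1.651) + 1.651 × 10.63%
15.27% = R_f × -0.651 + 17.55013%
R_f = (15.27% − 17.55013%) / -0.651 = 3.50%

3.50%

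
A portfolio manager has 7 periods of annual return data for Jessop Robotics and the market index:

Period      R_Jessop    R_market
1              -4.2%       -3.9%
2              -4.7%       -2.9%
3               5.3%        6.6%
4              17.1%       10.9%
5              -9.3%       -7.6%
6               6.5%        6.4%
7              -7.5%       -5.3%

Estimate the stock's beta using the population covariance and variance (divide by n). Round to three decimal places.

1.294

Mean R_i = (-4.2 − 4.7 + 5.3 + 17.1 − 9.3 + 6.5 − 7.5) / 7 = 0.4571%
Mean R_m = (-3.9 − 2.9 + 6.6 + 10.9 − 7.6 + 6.4 − 5.3) / 7 = 0.6000%
Σ(R_i − R̄_i)(R_m − R̄_m) = 401.4900  ⇒  Cov = 401.4900 / 7 = 57.3557
Σ(R_m − R̄_m)² = 310.2800  ⇒  Var(R_m) = 310.2800 / 7 = 44.3257
β = Cov / Var(R_m) = 57.3557 / 44.3257 = 1.2940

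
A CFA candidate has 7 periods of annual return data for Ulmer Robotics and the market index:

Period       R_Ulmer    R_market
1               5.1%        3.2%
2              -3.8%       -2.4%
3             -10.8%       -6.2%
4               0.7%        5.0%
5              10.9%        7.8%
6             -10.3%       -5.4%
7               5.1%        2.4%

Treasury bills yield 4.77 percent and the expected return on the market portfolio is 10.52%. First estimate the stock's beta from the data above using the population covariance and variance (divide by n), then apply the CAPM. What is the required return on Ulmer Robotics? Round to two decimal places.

13.13%

Mean R_i = (5.1 − 3.8 − 10.8 + 0.7 + 10.9 − 10.3 + 5.1) / 7 = -0.4429%
Mean R_m = (3.2 − 2.4 − 6.2 + 5.0 + 7.8 − 5.4 + 2.4) / 7 = 0.6286%
Σ(R_i − R̄_i)(R_m − R̄_m) = 250.7286  ⇒  Cov = 250.7286 / 7 = 35.8184
Σ(R_m − R̄_m)² = 172.4343  ⇒  Var(R_m) = 172.4343 / 7 = 24.6335
β = Cov / Var(R_m) = 35.8184 / 24.6335 = 1.4541
MRP = 10.52% − 4.77% = 5.75%
E(R) = R_f + β × MRP = 4.77% + 1.4541 × 5.75% = 13.13%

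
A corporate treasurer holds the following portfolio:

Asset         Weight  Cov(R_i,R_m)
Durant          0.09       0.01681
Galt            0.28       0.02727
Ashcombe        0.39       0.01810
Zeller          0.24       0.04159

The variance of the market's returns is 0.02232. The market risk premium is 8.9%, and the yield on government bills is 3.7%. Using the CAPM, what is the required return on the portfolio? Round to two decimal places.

14.14%

β_Durant = 0.01681 / 0.02232 = 0.7531
β_Galt = 0.02727 / 0.02232 = 1.2218
β_Ashcombe = 0.01810 / 0.02232 = 0.8109
β_Zeller = 0.04159 / 0.02232 = 1.8634
β_P = Σ w_i β_i = 0.09×0.7531 + 0.28×1.2218 + 0.39×0.8109 + 0.24×1.8634 = 1.1734
E(R_P) = R_f + β_P × MRP = 3.7% + 1.1734 × 8.9% = 14.14%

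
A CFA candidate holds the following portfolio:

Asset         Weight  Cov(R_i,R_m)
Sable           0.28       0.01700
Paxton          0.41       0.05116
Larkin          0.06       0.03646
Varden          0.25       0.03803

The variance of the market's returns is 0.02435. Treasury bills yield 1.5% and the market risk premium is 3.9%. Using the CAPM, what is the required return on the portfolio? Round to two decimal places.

7.50%

β_Sable = 0.01700 / 0.02435 = 0.6982
β_Paxton = 0.05116 / 0.02435 = 2.1010
β_Larkin = 0.03646 / 0.02435 = 1.4973
β_Varden = 0.03803 / 0.02435 = 1.5618
β_P = Σ w_i β_i = 0.28×0.6982 + 0.41×2.1010 + 0.06×1.4973 + 0.25×1.5618 = 1.5372
E(R_P) = R_f + β_P × MRP = 1.5% + 1.5372 × 3.9% = 7.50%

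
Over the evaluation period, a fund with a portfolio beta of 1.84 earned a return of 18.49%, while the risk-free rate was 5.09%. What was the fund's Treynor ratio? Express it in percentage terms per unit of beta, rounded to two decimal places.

7.28%

Treynor = (R_P − R_f) / β_P = (18.49% − 5.09%) / 1.8400 = 13.40% / 1.8400 = 7.28%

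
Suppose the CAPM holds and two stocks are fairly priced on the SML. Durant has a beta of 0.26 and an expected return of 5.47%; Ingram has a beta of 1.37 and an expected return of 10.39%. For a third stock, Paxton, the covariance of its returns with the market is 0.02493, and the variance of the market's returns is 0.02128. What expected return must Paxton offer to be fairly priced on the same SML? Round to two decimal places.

MRP = (10.39% − 5.47%) / (1.37 − 0.26) = 4.4324%
R_f = 5.47% − 0.26 × 4.4324% = 4.3176%
β_Paxton = Cov / Var(R_m) = 0.02493 / 0.02128 = 1.1715
E(R_Paxton) = R_f + β × MRP = 4.3176% + 1.1715 × 4.4324% = 9.51%

9.51%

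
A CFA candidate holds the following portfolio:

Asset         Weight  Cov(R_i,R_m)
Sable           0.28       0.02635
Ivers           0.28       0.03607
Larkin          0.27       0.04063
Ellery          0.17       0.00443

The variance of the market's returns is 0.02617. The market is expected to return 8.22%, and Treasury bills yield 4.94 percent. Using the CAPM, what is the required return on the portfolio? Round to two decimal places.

β_Sable = 0.02635 / 0.02617 = 1.0069
β_Ivers = 0.03607 / 0.02617 = 1.3783
β_Larkin = 0.04063 / 0.02617 = 1.5525
β_Ellery = 0.00443 / 0.02617 = 0.1693
β_P = Σ w_i β_i = 0.28×1.0069 + 0.28×1.3783 + 0.27×1.5525 + 0.17×0.1693 = 1.1158
MRP = 8.22% − 4.94% = 3.28%
E(R_P) = R_f + β_P × MRP = 4.94% + 1.1158 × 3.28% = 8.60%

8.60%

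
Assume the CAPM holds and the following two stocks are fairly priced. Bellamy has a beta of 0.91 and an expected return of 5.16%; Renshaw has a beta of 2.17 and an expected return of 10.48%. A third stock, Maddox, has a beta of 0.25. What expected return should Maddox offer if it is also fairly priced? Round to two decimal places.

2.37%

MRP (SML slope) = (10.48% − 5.16%) / (2.17 − 0.91) = 5.32% / 1.26 = 4.2222%
R_f (intercept) = 5.16% − 0.91 × 4.2222% = 1.3178%
E(R_Maddox) = R_f + β × MRP = 1.3178% + 0.25 × 4.2222% = 2.37%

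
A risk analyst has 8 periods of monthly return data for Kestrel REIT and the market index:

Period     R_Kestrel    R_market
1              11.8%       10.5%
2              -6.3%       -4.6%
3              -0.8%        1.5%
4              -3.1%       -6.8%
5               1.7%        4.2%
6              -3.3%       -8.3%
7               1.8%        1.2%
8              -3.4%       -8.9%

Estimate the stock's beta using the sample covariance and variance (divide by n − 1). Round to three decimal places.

Mean R_i = (11.8 − 6.3 − 0.8 − 3.1 + 1.7 − 3.3 + 1.8 − 3.4) / 8 = -0.2000%
Mean R_m = (10.5 − 4.6 + 1.5 − 6.8 + 4.2 − 8.3 + 1.2 − 8.9) / 8 = -1.4000%
Σ(R_i − R̄_i)(R_m − R̄_m) = 237.4700  ⇒  Cov = 237.4700 / 7 = 33.9243
Σ(R_m − R̄_m)² = 331.4000  ⇒  Var(R_m) = 331.4000 / 7 = 47.3429
β = Cov / Var(R_m) = 33.9243 / 47.3429 = 0.7166

0.717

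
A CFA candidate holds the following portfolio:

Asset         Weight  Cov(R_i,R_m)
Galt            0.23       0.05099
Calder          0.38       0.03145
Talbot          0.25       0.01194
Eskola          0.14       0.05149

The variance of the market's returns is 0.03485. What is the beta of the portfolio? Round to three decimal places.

0.972

β_Galt = 0.05099 / 0.03485 = 1.4631
β_Calder = 0.03145 / 0.03485 = 0.9024
β_Talbot = 0.01194 / 0.03485 = 0.3426
β_Eskola = 0.05149 / 0.03485 = 1.4775
β_P = Σ w_i β_i = 0.23×1.4631 + 0.38×0.9024 + 0.25×0.3426 + 0.14×1.4775 = 0.9719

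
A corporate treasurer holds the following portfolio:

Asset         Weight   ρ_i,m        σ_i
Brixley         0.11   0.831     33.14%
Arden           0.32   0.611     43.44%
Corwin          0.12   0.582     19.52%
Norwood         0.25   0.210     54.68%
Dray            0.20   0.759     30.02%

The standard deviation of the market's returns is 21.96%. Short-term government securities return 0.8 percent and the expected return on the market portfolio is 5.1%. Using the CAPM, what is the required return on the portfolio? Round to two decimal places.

β_Brixley = 0.831 × 33.14% / 21.96% = 1.2541
β_Arden = 0.611 × 43.44% / 21.96% = 1.2086
β_Corwin = 0.582 × 19.52% / 21.96% = 0.5173
β_Norwood = 0.210 × 54.68% / 21.96% = 0.5229
β_Dray = 0.759 × 30.02% / 21.96% = 1.0376
β_P = Σ w_i β_i = 0.11×1.2541 + 0.32×1.2086 + 0.12×0.5173 + 0.25×0.5229 + 0.20×1.0376 = 0.9250
MRP = 5.1% − 0.8% = 4.30%
E(R_P) = R_f + β_P × MRP = 0.8% + 0.9250 × 4.3% = 4.78%

4.78%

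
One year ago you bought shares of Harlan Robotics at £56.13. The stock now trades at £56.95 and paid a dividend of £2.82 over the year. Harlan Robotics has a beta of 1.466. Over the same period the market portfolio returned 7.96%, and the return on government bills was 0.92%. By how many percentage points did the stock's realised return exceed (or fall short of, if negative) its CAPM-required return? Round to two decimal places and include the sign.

-4.76%

Realised HPR = (P1 + D1 − P0) / P0 = (56.95 + 2.82 − 56.13) / 56.13 = 3.64 / 56.13 = 6.4849%
MRP = 7.96% − 0.92% = 7.04%
CAPM required = R_f + β·MRP = 0.92% + 1.466 × 7.04% = 11.24064%
α = realised − required = 6.4849% − 11.24064% = -4.76%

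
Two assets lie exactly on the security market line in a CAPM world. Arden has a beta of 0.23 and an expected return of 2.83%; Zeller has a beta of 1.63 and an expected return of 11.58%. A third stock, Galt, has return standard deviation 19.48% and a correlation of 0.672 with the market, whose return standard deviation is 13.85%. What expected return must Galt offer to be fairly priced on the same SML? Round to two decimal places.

MRP = (11.58% − 2.83%) / (1.63 − 0.23) = 6.2500%
R_f = 2.83% − 0.23 × 6.2500% = 1.3925%
β_Galt = ρ·σ_i/σ_m = 0.672 × 19.48 / 13.85 = 0.9452
E(R_Galt) = R_f + β × MRP = 1.3925% + 0.9452 × 6.2500% = 7.30%

7.30%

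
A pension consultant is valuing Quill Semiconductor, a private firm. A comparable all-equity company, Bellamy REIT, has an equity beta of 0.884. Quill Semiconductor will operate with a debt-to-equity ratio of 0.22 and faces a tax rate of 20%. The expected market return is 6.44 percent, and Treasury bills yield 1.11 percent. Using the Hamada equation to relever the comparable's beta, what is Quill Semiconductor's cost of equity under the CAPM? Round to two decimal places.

β_L = β_U × [1 + (1 − t)(D/E)] = 0.884 × [1 + (1 − 0.20) × 0.22]
    = 0.884 × [1 + 0.80 × 0.22] = 0.884 × 1.1760 = 1.0396
MRP = 6.44% − 1.11% = 5.33%
E(R) = R_f + β_L × MRP = 1.11% + 1.0396 × 5.33% = 6.65%

6.65%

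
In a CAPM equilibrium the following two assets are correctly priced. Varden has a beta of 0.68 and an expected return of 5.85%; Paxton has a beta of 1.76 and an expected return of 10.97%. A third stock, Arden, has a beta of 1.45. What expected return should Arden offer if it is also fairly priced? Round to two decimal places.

MRP (SML slope) = (10.97% − 5.85%) / (1.76 − 0.68) = 5.12% / 1.08 = 4.7407%
R_f (intercept) = 5.85% − 0.68 × 4.7407% = 2.6263%
E(R_Arden) = R_f + β × MRP = 2.6263% + 1.45 × 4.7407% = 9.50%

9.50%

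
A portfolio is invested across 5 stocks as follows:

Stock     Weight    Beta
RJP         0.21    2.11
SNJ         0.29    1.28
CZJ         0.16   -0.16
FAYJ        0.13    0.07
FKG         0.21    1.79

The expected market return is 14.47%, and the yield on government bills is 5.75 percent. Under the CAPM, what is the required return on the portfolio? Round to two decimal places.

15.98%

β_P = Σ w_i β_i = 0.21×2.11 + 0.29×1.28 + 0.16×-0.16 + 0.13×0.07 + 0.21×1.79 = 1.1737
MRP = 14.47% − 5.75% = 8.72%
E(R_P) = R_f + β_P × MRP = 5.75% + 1.1737 × 8.72% = 15.98%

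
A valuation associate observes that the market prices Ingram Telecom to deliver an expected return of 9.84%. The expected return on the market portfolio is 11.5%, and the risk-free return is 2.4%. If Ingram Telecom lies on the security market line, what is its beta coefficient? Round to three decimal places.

0.818

MRP = 11.5% − 2.4% = 9.10%
β = (E(R) − R_f) / MRP = (9.84% − 2.4%) / 9.1% = 7.44% / 9.1% = 0.818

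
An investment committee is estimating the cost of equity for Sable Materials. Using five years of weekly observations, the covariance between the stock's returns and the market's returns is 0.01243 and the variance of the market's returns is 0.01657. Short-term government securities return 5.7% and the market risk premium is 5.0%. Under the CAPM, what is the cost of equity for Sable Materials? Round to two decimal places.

9.45%

β = Cov(R_i, R_m) / Var(R_m) = 0.01243 / 0.01657 = 0.7502
E(R) = R_f + β × MRP = 5.7% + 0.7502 × 5.0% = 9.45%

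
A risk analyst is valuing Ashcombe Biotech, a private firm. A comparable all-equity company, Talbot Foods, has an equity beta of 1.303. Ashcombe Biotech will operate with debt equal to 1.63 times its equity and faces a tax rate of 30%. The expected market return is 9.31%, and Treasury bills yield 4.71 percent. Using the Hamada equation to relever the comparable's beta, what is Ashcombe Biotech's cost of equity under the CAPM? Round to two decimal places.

17.54%

β_L = β_U × [1 + (1 − t)(D/E)] = 1.303 × [1 + (1 − 0.30) × 1.63]
    = 1.303 × [1 + 0.70 × 1.63] = 1.303 × 2.1410 = 2.7897
MRP = 9.31% − 4.71% = 4.60%
E(R) = R_f + β_L × MRP = 4.71% + 2.7897 × 4.60% = 17.54%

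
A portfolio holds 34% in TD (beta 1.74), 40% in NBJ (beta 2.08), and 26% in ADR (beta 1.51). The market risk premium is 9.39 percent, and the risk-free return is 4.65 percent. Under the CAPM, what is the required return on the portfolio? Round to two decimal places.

21.70%

β_P = Σ w_i β_i = 0.34×1.74 + 0.40×2.08 + 0.26×1.51 = 1.8162
E(R_P) = R_f + β_P × MRP = 4.65% + 1.8162 × 9.39% = 21.70%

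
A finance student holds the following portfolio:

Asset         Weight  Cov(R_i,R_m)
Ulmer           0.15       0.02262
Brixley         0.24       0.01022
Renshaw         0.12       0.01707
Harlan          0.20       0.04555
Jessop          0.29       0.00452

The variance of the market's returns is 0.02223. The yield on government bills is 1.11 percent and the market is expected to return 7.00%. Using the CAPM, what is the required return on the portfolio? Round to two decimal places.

β_Ulmer = 0.02262 / 0.02223 = 1.0175
β_Brixley = 0.01022 / 0.02223 = 0.4597
β_Renshaw = 0.01707 / 0.02223 = 0.7679
β_Harlan = 0.04555 / 0.02223 = 2.0490
β_Jessop = 0.00452 / 0.02223 = 0.2033
β_P = Σ w_i β_i = 0.15×1.0175 + 0.24×0.4597 + 0.12×0.7679 + 0.20×2.0490 + 0.29×0.2033 = 0.8239
MRP = 7.00% − 1.11% = 5.89%
E(R_P) = R_f + β_P × MRP = 1.11% + 0.8239 × 5.89% = 5.96%

5.96%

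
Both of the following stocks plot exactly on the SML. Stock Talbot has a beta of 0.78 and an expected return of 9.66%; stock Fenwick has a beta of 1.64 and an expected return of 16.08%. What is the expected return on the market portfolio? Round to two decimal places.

Both satisfy E(R) = R_f + β·MRP, so the slope of the SML is
MRP = (16.08% − 9.66%) / (1.64 − 0.78) = 6.42% / 0.86 = 7.4651%
R_f = E(R_Talbot) − β_Talbot·MRP = 9.66% − 0.78 × 7.4651% = 3.8372%
E(R_m) = R_f + MRP = 3.8372% + 7.4651% = 11.30%

11.30%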